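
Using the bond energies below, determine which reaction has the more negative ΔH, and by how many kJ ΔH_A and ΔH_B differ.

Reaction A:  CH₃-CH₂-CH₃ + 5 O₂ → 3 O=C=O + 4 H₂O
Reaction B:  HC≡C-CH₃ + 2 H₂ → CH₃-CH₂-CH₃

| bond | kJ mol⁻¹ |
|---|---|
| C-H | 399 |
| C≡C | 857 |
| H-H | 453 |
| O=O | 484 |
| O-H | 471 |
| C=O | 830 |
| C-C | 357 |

Reaction A:
  Bonds broken (reactants):
    C-C: 2 × 357 = 714
    C-H: 8 × 399 = 3192
    O=O: 5 × 484 = 2420
    Σ(broken) = 6326 kJ
  Bonds formed (products):
    C=O: 6 × 830 = 4980
    O-H: 8 × 471 = 3768
    Σ(formed) = 8748 kJ
  ΔH_A = 6326 − 8748 = −2422 kJ
Reaction B:
  Bonds broken (reactants):
    C≡C: 1 × 857 = 857
    C-C: 1 × 357 = 357
    C-H: 4 × 399 = 1596
    H-H: 2 × 453 = 906
    Σ(broken) = 3716 kJ
  Bonds formed (products):
    C-C: 2 × 357 = 714
    C-H: 8 × 399 = 3192
    Σ(formed) = 3906 kJ
  ΔH_B = 3716 − 3906 = −190 kJ
ΔH_A − ΔH_B = −2232 kJ, so reaction A has the more negative ΔH; |ΔH_A − ΔH_B| = 2232 kJ.

Reaction A, by 2232 kJ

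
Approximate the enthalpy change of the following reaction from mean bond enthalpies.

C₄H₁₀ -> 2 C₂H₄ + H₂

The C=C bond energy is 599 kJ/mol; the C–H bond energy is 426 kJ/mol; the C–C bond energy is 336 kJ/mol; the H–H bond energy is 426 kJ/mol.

ΔH ≈ +236 kJ

Bonds broken (reactants):
  C–C: 3 × 336 = 1008
  C–H: 10 × 426 = 4260
  Σ(broken) = 5268 kJ
Bonds formed (products):
  C–H: 8 × 426 = 3408
  C=C: 2 × 599 = 1198
  H–H: 1 × 426 = 426
  Σ(formed) = 5032 kJ
ΔH = Σ(broken) − Σ(formed) = 5268 − 5032 = +236 kJ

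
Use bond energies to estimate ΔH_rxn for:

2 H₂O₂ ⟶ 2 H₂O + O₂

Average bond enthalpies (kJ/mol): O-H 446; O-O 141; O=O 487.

ΔH ≈ −205 kJ

Bonds broken (reactants):
  O-H: 4 × 446 = 1784
  O-O: 2 × 141 = 282
  Σ(broken) = 2066 kJ
Bonds formed (products):
  O-H: 4 × 446 = 1784
  O=O: 1 × 487 = 487
  Σ(formed) = 2271 kJ
ΔH = Σ(broken) − Σ(formed) = 2066 − 2271 = −205 kJ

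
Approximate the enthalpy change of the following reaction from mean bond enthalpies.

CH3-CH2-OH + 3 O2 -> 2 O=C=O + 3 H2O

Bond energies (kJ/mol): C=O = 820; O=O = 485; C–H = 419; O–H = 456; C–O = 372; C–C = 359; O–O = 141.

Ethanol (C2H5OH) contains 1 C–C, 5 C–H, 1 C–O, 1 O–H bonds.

ΔH ≈ −1279 kJ

Bonds broken (reactants):
  C–C: 1 × 359 = 359
  C–H: 5 × 419 = 2095
  C–O: 1 × 372 = 372
  O–H: 1 × 456 = 456
  O=O: 3 × 485 = 1455
  Σ(broken) = 4737 kJ
Bonds formed (products):
  C=O: 4 × 820 = 3280
  O–H: 6 × 456 = 2736
  Σ(formed) = 6016 kJ
ΔH = Σ(broken) − Σ(formed) = 4737 − 6016 = −1279 kJ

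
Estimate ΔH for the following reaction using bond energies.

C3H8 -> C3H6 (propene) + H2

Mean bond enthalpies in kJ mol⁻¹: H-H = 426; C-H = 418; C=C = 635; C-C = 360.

ΔH ≈ +135 kJ

Bonds broken (reactants):
  C-C: 2 × 360 = 720
  C-H: 8 × 418 = 3344
  Σ(broken) = 4064 kJ
Bonds formed (products):
  C-C: 1 × 360 = 360
  C-H: 6 × 418 = 2508
  C=C: 1 × 635 = 635
  H-H: 1 × 426 = 426
  Σ(formed) = 3929 kJ
ΔH = Σ(broken) − Σ(formed) = 4064 − 3929 = +135 kJ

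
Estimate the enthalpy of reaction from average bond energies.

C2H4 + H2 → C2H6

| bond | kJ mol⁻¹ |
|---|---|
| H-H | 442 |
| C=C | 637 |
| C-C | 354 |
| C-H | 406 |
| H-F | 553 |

Bonds broken (reactants):
  C-H: 4 × 406 = 1624
  C=C: 1 × 637 = 637
  H-H: 1 × 442 = 442
  Σ(broken) = 2703 kJ
Bonds formed (products):
  C-C: 1 × 354 = 354
  C-H: 6 × 406 = 2436
  Σ(formed) = 2790 kJ
ΔH = Σ(broken) − Σ(formed) = 2703 − 2790 = −87 kJ

ΔH ≈ −87 kJ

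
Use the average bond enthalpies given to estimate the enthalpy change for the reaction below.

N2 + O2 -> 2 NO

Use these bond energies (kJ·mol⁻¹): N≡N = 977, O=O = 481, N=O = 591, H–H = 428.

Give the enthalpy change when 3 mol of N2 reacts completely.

Bonds broken (reactants):
  N≡N: 1 × 977 = 977
  O=O: 1 × 481 = 481
  Σ(broken) = 1458 kJ
Bonds formed (products):
  N=O: 2 × 591 = 1182
  Σ(formed) = 1182 kJ
ΔH = Σ(broken) − Σ(formed) = 1458 − 1182 = +276 kJ
For 3× the reaction as written: 3 × (+276) = +828 kJ

ΔH = +828 kJ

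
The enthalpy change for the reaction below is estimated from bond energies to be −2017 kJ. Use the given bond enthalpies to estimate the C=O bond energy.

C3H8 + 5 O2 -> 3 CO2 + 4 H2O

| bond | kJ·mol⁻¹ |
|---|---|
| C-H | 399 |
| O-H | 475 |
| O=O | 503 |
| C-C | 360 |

D(C=O) ≈ 774 kJ/mol

Let D be the C=O bond energy.
Σ(broken) = 2×360 + 8×399 + 5×503 = 6427
Σ(formed) = 6×D + 8×475 = 3800 + 6D
ΔH = Σ(broken) − Σ(formed) = (6427) − (3800 + 6D) = +2627 − 6D
Setting this equal to −2017 kJ gives 6D = 4644, so D = 774 kJ/mol.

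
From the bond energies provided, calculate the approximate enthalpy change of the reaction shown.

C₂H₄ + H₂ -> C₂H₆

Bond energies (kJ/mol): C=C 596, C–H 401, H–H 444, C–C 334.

ΔH ≈ −96 kJ

Bonds broken (reactants):
  C–H: 4 × 401 = 1604
  C=C: 1 × 596 = 596
  H–H: 1 × 444 = 444
  Σ(broken) = 2644 kJ
Bonds formed (products):
  C–C: 1 × 334 = 334
  C–H: 6 × 401 = 2406
  Σ(formed) = 2740 kJ
ΔH = Σ(broken) − Σ(formed) = 2644 − 2740 = −96 kJ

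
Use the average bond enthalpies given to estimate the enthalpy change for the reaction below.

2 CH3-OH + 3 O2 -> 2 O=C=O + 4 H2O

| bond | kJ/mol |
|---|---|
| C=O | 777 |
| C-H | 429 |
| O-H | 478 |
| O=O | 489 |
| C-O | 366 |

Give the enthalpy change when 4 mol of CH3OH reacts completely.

Bonds broken (reactants):
  C-H: 6 × 429 = 2574
  C-O: 2 × 366 = 732
  O-H: 2 × 478 = 956
  O=O: 3 × 489 = 1467
  Σ(broken) = 5729 kJ
Bonds formed (products):
  C=O: 4 × 777 = 3108
  O-H: 8 × 478 = 3824
  Σ(formed) = 6932 kJ
ΔH = Σ(broken) − Σ(formed) = 5729 − 6932 = −1203 kJ
For 2× the reaction as written: 2 × (−1203) = −2406 kJ

ΔH = −2406 kJ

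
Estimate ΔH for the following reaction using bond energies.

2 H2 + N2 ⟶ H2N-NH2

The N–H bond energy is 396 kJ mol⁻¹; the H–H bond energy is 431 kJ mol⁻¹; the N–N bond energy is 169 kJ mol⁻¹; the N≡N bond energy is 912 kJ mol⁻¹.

ΔH ≈ +21 kJ

Bonds broken (reactants):
  H–H: 2 × 431 = 862
  N≡N: 1 × 912 = 912
  Σ(broken) = 1774 kJ
Bonds formed (products):
  N–H: 4 × 396 = 1584
  N–N: 1 × 169 = 169
  Σ(formed) = 1753 kJ
ΔH = Σ(broken) − Σ(formed) = 1774 − 1753 = +21 kJ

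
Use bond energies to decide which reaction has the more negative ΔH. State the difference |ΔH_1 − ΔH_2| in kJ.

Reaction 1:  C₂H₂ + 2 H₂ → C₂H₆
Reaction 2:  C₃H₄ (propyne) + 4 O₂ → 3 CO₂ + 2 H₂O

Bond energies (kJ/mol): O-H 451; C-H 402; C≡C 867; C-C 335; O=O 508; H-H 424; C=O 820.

Reaction 1:
  Bonds broken (reactants):
    C≡C: 1 × 867 = 867
    C-H: 2 × 402 = 804
    H-H: 2 × 424 = 848
    Σ(broken) = 2519 kJ
  Bonds formed (products):
    C-C: 1 × 335 = 335
    C-H: 6 × 402 = 2412
    Σ(formed) = 2747 kJ
  ΔH_1 = 2519 − 2747 = −228 kJ
Reaction 2:
  Bonds broken (reactants):
    C≡C: 1 × 867 = 867
    C-C: 1 × 335 = 335
    C-H: 4 × 402 = 1608
    O=O: 4 × 508 = 2032
    Σ(broken) = 4842 kJ
  Bonds formed (products):
    C=O: 6 × 820 = 4920
    O-H: 4 × 451 = 1804
    Σ(formed) = 6724 kJ
  ΔH_2 = 4842 − 6724 = −1882 kJ
ΔH_1 − ΔH_2 = +1654 kJ, so reaction 2 has the more negative ΔH; |ΔH_1 − ΔH_2| = 1654 kJ.

Reaction 2, by 1654 kJ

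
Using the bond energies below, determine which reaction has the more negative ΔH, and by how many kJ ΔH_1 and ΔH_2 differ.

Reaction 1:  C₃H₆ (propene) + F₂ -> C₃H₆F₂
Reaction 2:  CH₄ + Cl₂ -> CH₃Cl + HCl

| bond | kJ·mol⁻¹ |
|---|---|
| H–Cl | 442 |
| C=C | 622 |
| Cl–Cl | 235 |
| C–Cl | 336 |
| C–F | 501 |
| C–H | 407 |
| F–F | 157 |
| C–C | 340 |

Reaction 1, by 427 kJ

Reaction 1:
  Bonds broken (reactants):
    C–C: 1 × 340 = 340
    C–H: 6 × 407 = 2442
    C=C: 1 × 622 = 622
    F–F: 1 × 157 = 157
    Σ(broken) = 3561 kJ
  Bonds formed (products):
    C–C: 2 × 340 = 680
    C–F: 2 × 501 = 1002
    C–H: 6 × 407 = 2442
    Σ(formed) = 4124 kJ
  ΔH_1 = 3561 − 4124 = −563 kJ
Reaction 2:
  Bonds broken (reactants):
    C–H: 4 × 407 = 1628
    Cl–Cl: 1 × 235 = 235
    Σ(broken) = 1863 kJ
  Bonds formed (products):
    C–Cl: 1 × 336 = 336
    C–H: 3 × 407 = 1221
    H–Cl: 1 × 442 = 442
    Σ(formed) = 1999 kJ
  ΔH_2 = 1863 − 1999 = −136 kJ
ΔH_1 − ΔH_2 = −427 kJ, so reaction 1 has the more negative ΔH; |ΔH_1 − ΔH_2| = 427 kJ.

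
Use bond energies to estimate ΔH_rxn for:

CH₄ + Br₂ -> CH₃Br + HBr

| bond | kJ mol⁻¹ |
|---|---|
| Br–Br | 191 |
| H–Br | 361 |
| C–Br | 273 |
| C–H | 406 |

ΔH ≈ −37 kJ

Bonds broken (reactants):
  Br–Br: 1 × 191 = 191
  C–H: 4 × 406 = 1624
  Σ(broken) = 1815 kJ
Bonds formed (products):
  C–Br: 1 × 273 = 273
  C–H: 3 × 406 = 1218
  H–Br: 1 × 361 = 361
  Σ(formed) = 1852 kJ
ΔH = Σ(broken) − Σ(formed) = 1815 − 1852 = −37 kJ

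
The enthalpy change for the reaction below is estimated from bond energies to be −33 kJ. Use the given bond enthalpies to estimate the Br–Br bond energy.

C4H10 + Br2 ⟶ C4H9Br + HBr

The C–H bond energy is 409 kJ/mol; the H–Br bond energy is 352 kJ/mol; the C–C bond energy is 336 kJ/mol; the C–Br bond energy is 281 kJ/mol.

D(Br–Br) ≈ 191 kJ/mol

Let D be the Br–Br bond energy.
Σ(broken) = 1×D + 3×336 + 10×409 = 5098 + D
Σ(formed) = 1×281 + 3×336 + 9×409 + 1×352 = 5322
ΔH = Σ(broken) − Σ(formed) = (5098 + D) − (5322) = −224 + D
Setting this equal to −33 kJ gives D = 191 kJ/mol.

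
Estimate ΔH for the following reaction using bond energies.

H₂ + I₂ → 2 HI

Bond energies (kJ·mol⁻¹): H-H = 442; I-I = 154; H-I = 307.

ΔH ≈ −18 kJ

Bonds broken (reactants):
  H-H: 1 × 442 = 442
  I-I: 1 × 154 = 154
  Σ(broken) = 596 kJ
Bonds formed (products):
  H-I: 2 × 307 = 614
  Σ(formed) = 614 kJ
ΔH = Σ(broken) − Σ(formed) = 596 − 614 = −18 kJ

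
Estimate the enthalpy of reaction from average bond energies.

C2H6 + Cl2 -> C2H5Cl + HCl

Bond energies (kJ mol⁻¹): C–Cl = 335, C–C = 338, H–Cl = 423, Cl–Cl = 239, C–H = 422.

Bonds broken (reactants):
  C–C: 1 × 338 = 338
  C–H: 6 × 422 = 2532
  Cl–Cl: 1 × 239 = 239
  Σ(broken) = 3109 kJ
Bonds formed (products):
  C–C: 1 × 338 = 338
  C–Cl: 1 × 335 = 335
  C–H: 5 × 422 = 2110
  H–Cl: 1 × 423 = 423
  Σ(formed) = 3206 kJ
ΔH = Σ(broken) − Σ(formed) = 3109 − 3206 = −97 kJ

ΔH ≈ −97 kJ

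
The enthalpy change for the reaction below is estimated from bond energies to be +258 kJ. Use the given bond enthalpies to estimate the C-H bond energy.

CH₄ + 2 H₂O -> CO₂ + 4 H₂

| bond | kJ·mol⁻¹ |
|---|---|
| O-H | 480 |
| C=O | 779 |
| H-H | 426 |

D(C-H) ≈ 400 kJ/mol

Let D be the C-H bond energy.
Σ(broken) = 4×D + 4×480 = 1920 + 4D
Σ(formed) = 2×779 + 4×426 = 3262
ΔH = Σ(broken) − Σ(formed) = (1920 + 4D) − (3262) = −1342 + 4D
Setting this equal to +258 kJ gives 4D = 1600, so D = 400 kJ/mol.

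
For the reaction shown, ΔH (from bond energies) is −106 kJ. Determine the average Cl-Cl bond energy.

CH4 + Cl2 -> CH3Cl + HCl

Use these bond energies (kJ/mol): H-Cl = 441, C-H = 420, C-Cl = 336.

Let D be the Cl-Cl bond energy.
Σ(broken) = 4×420 + 1×D = 1680 + D
Σ(formed) = 1×336 + 3×420 + 1×441 = 2037
ΔH = Σ(broken) − Σ(formed) = (1680 + D) − (2037) = −357 + D
Setting this equal to −106 kJ gives D = 251 kJ/mol.

D(Cl-Cl) ≈ 251 kJ/mol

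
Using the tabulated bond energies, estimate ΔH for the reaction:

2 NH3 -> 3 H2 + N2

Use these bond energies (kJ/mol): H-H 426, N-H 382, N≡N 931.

ΔH ≈ +83 kJ

Bonds broken (reactants):
  N-H: 6 × 382 = 2292
  Σ(broken) = 2292 kJ
Bonds formed (products):
  H-H: 3 × 426 = 1278
  N≡N: 1 × 931 = 931
  Σ(formed) = 2209 kJ
ΔH = Σ(broken) − Σ(formed) = 2292 − 2209 = +83 kJ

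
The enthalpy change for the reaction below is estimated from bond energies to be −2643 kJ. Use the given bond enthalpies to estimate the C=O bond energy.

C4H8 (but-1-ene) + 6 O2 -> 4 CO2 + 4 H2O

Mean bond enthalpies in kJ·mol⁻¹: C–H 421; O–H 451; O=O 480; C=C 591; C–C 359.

Let D be the C=O bond energy.
Σ(broken) = 2×359 + 8×421 + 1×591 + 6×480 = 7557
Σ(formed) = 8×D + 8×451 = 3608 + 8D
ΔH = Σ(broken) − Σ(formed) = (7557) − (3608 + 8D) = +3949 − 8D
Setting this equal to −2643 kJ gives 8D = 6592, so D = 824 kJ/mol.

D(C=O) ≈ 824 kJ/mol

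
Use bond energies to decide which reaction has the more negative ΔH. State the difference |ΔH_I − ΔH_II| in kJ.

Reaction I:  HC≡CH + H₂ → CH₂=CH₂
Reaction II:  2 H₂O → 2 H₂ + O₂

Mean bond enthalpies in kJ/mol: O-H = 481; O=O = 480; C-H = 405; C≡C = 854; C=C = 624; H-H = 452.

Reaction I, by 668 kJ

Reaction I:
  Bonds broken (reactants):
    C≡C: 1 × 854 = 854
    C-H: 2 × 405 = 810
    H-H: 1 × 452 = 452
    Σ(broken) = 2116 kJ
  Bonds formed (products):
    C-H: 4 × 405 = 1620
    C=C: 1 × 624 = 624
    Σ(formed) = 2244 kJ
  ΔH_I = 2116 − 2244 = −128 kJ
Reaction II:
  Bonds broken (reactants):
    O-H: 4 × 481 = 1924
    Σ(broken) = 1924 kJ
  Bonds formed (products):
    H-H: 2 × 452 = 904
    O=O: 1 × 480 = 480
    Σ(formed) = 1384 kJ
  ΔH_II = 1924 − 1384 = +540 kJ
ΔH_I − ΔH_II = −668 kJ, so reaction I has the more negative ΔH; |ΔH_I − ΔH_II| = 668 kJ.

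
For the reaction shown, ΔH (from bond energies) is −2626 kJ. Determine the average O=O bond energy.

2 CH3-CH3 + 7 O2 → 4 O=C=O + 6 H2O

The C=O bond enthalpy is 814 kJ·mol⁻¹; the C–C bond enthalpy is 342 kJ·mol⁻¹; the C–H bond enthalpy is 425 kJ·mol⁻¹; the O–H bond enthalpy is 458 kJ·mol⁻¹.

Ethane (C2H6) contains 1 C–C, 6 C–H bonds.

D(O=O) ≈ 514 kJ/mol

Let D be the O=O bond energy.
Σ(broken) = 2×342 + 12×425 + 7×D = 5784 + 7D
Σ(formed) = 8×814 + 12×458 = 12008
ΔH = Σ(broken) − Σ(formed) = (5784 + 7D) − (12008) = −6224 + 7D
Setting this equal to −2626 kJ gives 7D = 3598, so D = 514 kJ/mol.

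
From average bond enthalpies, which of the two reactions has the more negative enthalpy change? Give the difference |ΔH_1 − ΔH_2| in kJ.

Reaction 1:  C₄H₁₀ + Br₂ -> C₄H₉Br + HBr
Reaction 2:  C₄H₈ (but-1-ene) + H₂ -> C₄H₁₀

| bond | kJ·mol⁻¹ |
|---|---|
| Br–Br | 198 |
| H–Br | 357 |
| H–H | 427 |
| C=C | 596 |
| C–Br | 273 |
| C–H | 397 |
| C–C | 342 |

Reaction 2, by 78 kJ

Reaction 1:
  Bonds broken (reactants):
    Br–Br: 1 × 198 = 198
    C–C: 3 × 342 = 1026
    C–H: 10 × 397 = 3970
    Σ(broken) = 5194 kJ
  Bonds formed (products):
    C–Br: 1 × 273 = 273
    C–C: 3 × 342 = 1026
    C–H: 9 × 397 = 3573
    H–Br: 1 × 357 = 357
    Σ(formed) = 5229 kJ
  ΔH_1 = 5194 − 5229 = −35 kJ
Reaction 2:
  Bonds broken (reactants):
    C–C: 2 × 342 = 684
    C–H: 8 × 397 = 3176
    C=C: 1 × 596 = 596
    H–H: 1 × 427 = 427
    Σ(broken) = 4883 kJ
  Bonds formed (products):
    C–C: 3 × 342 = 1026
    C–H: 10 × 397 = 3970
    Σ(formed) = 4996 kJ
  ΔH_2 = 4883 − 4996 = −113 kJ
ΔH_1 − ΔH_2 = +78 kJ, so reaction 2 has the more negative ΔH; |ΔH_1 − ΔH_2| = 78 kJ.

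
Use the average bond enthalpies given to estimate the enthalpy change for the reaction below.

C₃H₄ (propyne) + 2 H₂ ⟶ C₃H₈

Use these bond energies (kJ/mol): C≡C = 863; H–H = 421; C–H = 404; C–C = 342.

Bonds broken (reactants):
  C≡C: 1 × 863 = 863
  C–C: 1 × 342 = 342
  C–H: 4 × 404 = 1616
  H–H: 2 × 421 = 842
  Σ(broken) = 3663 kJ
Bonds formed (products):
  C–C: 2 × 342 = 684
  C–H: 8 × 404 = 3232
  Σ(formed) = 3916 kJ
ΔH = Σ(broken) − Σ(formed) = 3663 − 3916 = −253 kJ

ΔH ≈ −253 kJ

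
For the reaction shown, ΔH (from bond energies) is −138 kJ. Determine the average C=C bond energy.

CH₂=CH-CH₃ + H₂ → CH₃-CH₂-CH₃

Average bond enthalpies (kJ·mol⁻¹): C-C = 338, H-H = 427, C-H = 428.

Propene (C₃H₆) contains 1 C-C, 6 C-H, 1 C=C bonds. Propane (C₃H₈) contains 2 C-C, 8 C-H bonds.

Let D be the C=C bond energy.
Σ(broken) = 1×338 + 6×428 + 1×D + 1×427 = 3333 + D
Σ(formed) = 2×338 + 8×428 = 4100
ΔH = Σ(broken) − Σ(formed) = (3333 + D) − (4100) = −767 + D
Setting this equal to −138 kJ gives D = 629 kJ/mol.

D(C=C) ≈ 629 kJ/mol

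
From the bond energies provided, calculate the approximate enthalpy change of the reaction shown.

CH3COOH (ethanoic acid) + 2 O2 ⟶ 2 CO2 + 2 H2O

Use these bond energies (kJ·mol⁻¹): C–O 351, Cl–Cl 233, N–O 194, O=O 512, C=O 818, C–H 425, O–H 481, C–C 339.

ΔH ≈ −908 kJ

Bonds broken (reactants):
  C–C: 1 × 339 = 339
  C–H: 3 × 425 = 1275
  C–O: 1 × 351 = 351
  C=O: 1 × 818 = 818
  O–H: 1 × 481 = 481
  O=O: 2 × 512 = 1024
  Σ(broken) = 4288 kJ
Bonds formed (products):
  C=O: 4 × 818 = 3272
  O–H: 4 × 481 = 1924
  Σ(formed) = 5196 kJ
ΔH = Σ(broken) − Σ(formed) = 4288 − 5196 = −908 kJ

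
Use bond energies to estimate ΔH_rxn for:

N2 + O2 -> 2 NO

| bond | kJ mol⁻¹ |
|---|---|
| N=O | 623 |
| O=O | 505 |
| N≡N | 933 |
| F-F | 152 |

Bonds broken (reactants):
  N≡N: 1 × 933 = 933
  O=O: 1 × 505 = 505
  Σ(broken) = 1438 kJ
Bonds formed (products):
  N=O: 2 × 623 = 1246
  Σ(formed) = 1246 kJ
ΔH = Σ(broken) − Σ(formed) = 1438 − 1246 = +192 kJ

ΔH ≈ +192 kJ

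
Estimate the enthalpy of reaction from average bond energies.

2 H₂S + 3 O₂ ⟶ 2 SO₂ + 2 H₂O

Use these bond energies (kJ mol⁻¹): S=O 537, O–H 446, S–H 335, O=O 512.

ΔH ≈ −1056 kJ

Bonds broken (reactants):
  O=O: 3 × 512 = 1536
  S–H: 4 × 335 = 1340
  Σ(broken) = 2876 kJ
Bonds formed (products):
  O–H: 4 × 446 = 1784
  S=O: 4 × 537 = 2148
  Σ(formed) = 3932 kJ
ΔH = Σ(broken) − Σ(formed) = 2876 − 3932 = −1056 kJ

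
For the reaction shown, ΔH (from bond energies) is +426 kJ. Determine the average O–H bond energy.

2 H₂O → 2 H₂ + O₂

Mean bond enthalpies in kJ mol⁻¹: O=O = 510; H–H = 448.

Let D be the O–H bond energy.
Σ(broken) = 4×D = 4D
Σ(formed) = 2×448 + 1×510 = 1406
ΔH = Σ(broken) − Σ(formed) = (4D) − (1406) = −1406 + 4D
Setting this equal to +426 kJ gives 4D = 1832, so D = 458 kJ/mol.

D(O–H) ≈ 458 kJ/mol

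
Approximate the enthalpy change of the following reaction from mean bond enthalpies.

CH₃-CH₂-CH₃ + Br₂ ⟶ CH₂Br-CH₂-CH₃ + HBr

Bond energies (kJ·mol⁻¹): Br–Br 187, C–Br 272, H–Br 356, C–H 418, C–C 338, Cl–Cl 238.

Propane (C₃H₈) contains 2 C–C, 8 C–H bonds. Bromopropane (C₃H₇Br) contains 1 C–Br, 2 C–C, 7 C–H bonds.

Bonds broken (reactants):
  Br–Br: 1 × 187 = 187
  C–C: 2 × 338 = 676
  C–H: 8 × 418 = 3344
  Σ(broken) = 4207 kJ
Bonds formed (products):
  C–Br: 1 × 272 = 272
  C–C: 2 × 338 = 676
  C–H: 7 × 418 = 2926
  H–Br: 1 × 356 = 356
  Σ(formed) = 4230 kJ
ΔH = Σ(broken) − Σ(formed) = 4207 − 4230 = −23 kJ

ΔH ≈ −23 kJ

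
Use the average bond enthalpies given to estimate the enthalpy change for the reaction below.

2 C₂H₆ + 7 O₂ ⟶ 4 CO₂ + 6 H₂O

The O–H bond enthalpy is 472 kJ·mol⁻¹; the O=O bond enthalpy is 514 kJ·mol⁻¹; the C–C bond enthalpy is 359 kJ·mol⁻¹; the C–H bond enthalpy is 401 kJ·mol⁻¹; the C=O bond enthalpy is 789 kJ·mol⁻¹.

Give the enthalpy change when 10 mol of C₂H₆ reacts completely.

ΔH = −14240 kJ

Bonds broken (reactants):
  C–C: 2 × 359 = 718
  C–H: 12 × 401 = 4812
  O=O: 7 × 514 = 3598
  Σ(broken) = 9128 kJ
Bonds formed (products):
  C=O: 8 × 789 = 6312
  O–H: 12 × 472 = 5664
  Σ(formed) = 11976 kJ
ΔH = Σ(broken) − Σ(formed) = 9128 − 11976 = −2848 kJ
For 5× the reaction as written: 5 × (−2848) = −14240 kJ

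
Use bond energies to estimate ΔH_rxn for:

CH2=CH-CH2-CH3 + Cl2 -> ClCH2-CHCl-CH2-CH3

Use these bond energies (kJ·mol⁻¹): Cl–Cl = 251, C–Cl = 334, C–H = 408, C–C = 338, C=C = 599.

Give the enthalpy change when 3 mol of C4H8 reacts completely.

Bonds broken (reactants):
  C–C: 2 × 338 = 676
  C–H: 8 × 408 = 3264
  C=C: 1 × 599 = 599
  Cl–Cl: 1 × 251 = 251
  Σ(broken) = 4790 kJ
Bonds formed (products):
  C–C: 3 × 338 = 1014
  C–Cl: 2 × 334 = 668
  C–H: 8 × 408 = 3264
  Σ(formed) = 4946 kJ
ΔH = Σ(broken) − Σ(formed) = 4790 − 4946 = −156 kJ
For 3× the reaction as written: 3 × (−156) = −468 kJ

ΔH = −468 kJ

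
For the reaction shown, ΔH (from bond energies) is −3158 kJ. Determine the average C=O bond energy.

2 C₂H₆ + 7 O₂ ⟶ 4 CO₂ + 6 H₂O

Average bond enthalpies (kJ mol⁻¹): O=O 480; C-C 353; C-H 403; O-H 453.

Let D be the C=O bond energy.
Σ(broken) = 2×353 + 12×403 + 7×480 = 8902
Σ(formed) = 8×D + 12×453 = 5436 + 8D
ΔH = Σ(broken) − Σ(formed) = (8902) − (5436 + 8D) = +3466 − 8D
Setting this equal to −3158 kJ gives 8D = 6624, so D = 828 kJ/mol.

D(C=O) ≈ 828 kJ/mol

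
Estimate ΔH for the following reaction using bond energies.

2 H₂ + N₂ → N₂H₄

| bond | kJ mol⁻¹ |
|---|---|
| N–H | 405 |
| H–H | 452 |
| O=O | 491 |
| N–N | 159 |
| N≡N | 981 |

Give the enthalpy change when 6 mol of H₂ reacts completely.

ΔH = +318 kJ

Bonds broken (reactants):
  H–H: 2 × 452 = 904
  N≡N: 1 × 981 = 981
  Σ(broken) = 1885 kJ
Bonds formed (products):
  N–H: 4 × 405 = 1620
  N–N: 1 × 159 = 159
  Σ(formed) = 1779 kJ
ΔH = Σ(broken) − Σ(formed) = 1885 − 1779 = +106 kJ
For 3× the reaction as written: 3 × (+106) = +318 kJ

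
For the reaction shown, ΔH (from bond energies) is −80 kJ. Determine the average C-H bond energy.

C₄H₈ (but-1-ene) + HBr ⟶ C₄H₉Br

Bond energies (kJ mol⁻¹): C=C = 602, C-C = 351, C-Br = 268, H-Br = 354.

D(C-H) ≈ 417 kJ/mol

Let D be the C-H bond energy.
Σ(broken) = 2×351 + 8×D + 1×602 + 1×354 = 1658 + 8D
Σ(formed) = 1×268 + 3×351 + 9×D = 1321 + 9D
ΔH = Σ(broken) − Σ(formed) = (1658 + 8D) − (1321 + 9D) = +337 − D
Setting this equal to −80 kJ gives D = 417 kJ/mol.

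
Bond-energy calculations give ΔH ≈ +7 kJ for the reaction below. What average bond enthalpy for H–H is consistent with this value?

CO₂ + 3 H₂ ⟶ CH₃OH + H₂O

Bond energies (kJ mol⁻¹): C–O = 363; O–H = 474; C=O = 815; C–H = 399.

D(H–H) ≈ 453 kJ/mol

Let D be the H–H bond energy.
Σ(broken) = 2×815 + 3×D = 1630 + 3D
Σ(formed) = 3×399 + 1×363 + 3×474 = 2982
ΔH = Σ(broken) − Σ(formed) = (1630 + 3D) − (2982) = −1352 + 3D
Setting this equal to +7 kJ gives 3D = 1359, so D = 453 kJ/mol.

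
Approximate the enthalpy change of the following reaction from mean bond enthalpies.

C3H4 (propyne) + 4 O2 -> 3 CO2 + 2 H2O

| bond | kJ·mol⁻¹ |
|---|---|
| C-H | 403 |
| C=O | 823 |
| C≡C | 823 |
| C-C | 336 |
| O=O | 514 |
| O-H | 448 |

Bonds broken (reactants):
  C≡C: 1 × 823 = 823
  C-C: 1 × 336 = 336
  C-H: 4 × 403 = 1612
  O=O: 4 × 514 = 2056
  Σ(broken) = 4827 kJ
Bonds formed (products):
  C=O: 6 × 823 = 4938
  O-H: 4 × 448 = 1792
  Σ(formed) = 6730 kJ
ΔH = Σ(broken) − Σ(formed) = 4827 − 6730 = −1903 kJ

ΔH ≈ −1903 kJ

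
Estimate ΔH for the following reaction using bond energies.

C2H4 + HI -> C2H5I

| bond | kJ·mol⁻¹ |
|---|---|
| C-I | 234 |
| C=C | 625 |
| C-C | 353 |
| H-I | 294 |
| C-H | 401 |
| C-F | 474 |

Bonds broken (reactants):
  C-H: 4 × 401 = 1604
  C=C: 1 × 625 = 625
  H-I: 1 × 294 = 294
  Σ(broken) = 2523 kJ
Bonds formed (products):
  C-C: 1 × 353 = 353
  C-H: 5 × 401 = 2005
  C-I: 1 × 234 = 234
  Σ(formed) = 2592 kJ
ΔH = Σ(broken) − Σ(formed) = 2523 − 2592 = −69 kJ

ΔH ≈ −69 kJ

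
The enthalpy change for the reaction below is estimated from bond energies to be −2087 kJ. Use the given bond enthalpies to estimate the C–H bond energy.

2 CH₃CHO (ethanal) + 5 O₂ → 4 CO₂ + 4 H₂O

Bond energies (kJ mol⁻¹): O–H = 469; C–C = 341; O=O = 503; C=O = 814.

Let D be the C–H bond energy.
Σ(broken) = 2×341 + 8×D + 2×814 + 5×503 = 4825 + 8D
Σ(formed) = 8×814 + 8×469 = 10264
ΔH = Σ(broken) − Σ(formed) = (4825 + 8D) − (10264) = −5439 + 8D
Setting this equal to −2087 kJ gives 8D = 3352, so D = 419 kJ/mol.

D(C–H) ≈ 419 kJ/mol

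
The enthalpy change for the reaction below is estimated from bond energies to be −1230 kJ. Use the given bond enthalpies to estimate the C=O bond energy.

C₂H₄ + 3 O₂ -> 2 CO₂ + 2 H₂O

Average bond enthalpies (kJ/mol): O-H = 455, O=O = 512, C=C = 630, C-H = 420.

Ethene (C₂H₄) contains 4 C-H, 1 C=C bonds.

Let D be the C=O bond energy.
Σ(broken) = 4×420 + 1×630 + 3×512 = 3846
Σ(formed) = 4×D + 4×455 = 1820 + 4D
ΔH = Σ(broken) − Σ(formed) = (3846) − (1820 + 4D) = +2026 − 4D
Setting this equal to −1230 kJ gives 4D = 3256, so D = 814 kJ/mol.

D(C=O) ≈ 814 kJ/mol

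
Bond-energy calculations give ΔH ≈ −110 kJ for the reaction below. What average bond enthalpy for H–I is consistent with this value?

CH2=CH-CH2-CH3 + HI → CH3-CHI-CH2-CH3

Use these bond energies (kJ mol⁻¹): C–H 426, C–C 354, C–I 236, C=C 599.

D(H–I) ≈ 307 kJ/mol

Let D be the H–I bond energy.
Σ(broken) = 2×354 + 8×426 + 1×599 + 1×D = 4715 + D
Σ(formed) = 3×354 + 9×426 + 1×236 = 5132
ΔH = Σ(broken) − Σ(formed) = (4715 + D) − (5132) = −417 + D
Setting this equal to −110 kJ gives D = 307 kJ/mol.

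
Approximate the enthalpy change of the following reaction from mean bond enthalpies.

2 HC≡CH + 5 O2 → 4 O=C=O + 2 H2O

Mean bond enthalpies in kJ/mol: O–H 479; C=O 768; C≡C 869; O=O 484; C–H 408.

ΔH ≈ −2270 kJ

Bonds broken (reactants):
  C≡C: 2 × 869 = 1738
  C–H: 4 × 408 = 1632
  O=O: 5 × 484 = 2420
  Σ(broken) = 5790 kJ
Bonds formed (products):
  C=O: 8 × 768 = 6144
  O–H: 4 × 479 = 1916
  Σ(formed) = 8060 kJ
ΔH = Σ(broken) − Σ(formed) = 5790 − 8060 = −2270 kJ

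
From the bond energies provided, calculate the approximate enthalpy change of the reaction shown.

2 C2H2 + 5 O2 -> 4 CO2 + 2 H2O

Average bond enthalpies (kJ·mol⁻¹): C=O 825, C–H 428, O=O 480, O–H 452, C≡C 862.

ΔH ≈ −2572 kJ

Bonds broken (reactants):
  C≡C: 2 × 862 = 1724
  C–H: 4 × 428 = 1712
  O=O: 5 × 480 = 2400
  Σ(broken) = 5836 kJ
Bonds formed (products):
  C=O: 8 × 825 = 6600
  O–H: 4 × 452 = 1808
  Σ(formed) = 8408 kJ
ΔH = Σ(broken) − Σ(formed) = 5836 − 8408 = −2572 kJ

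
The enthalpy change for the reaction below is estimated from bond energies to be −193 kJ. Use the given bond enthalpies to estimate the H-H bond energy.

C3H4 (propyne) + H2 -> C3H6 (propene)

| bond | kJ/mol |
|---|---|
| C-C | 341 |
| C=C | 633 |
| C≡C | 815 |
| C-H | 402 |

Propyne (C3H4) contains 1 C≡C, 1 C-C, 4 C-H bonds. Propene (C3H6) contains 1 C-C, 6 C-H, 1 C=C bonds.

Let D be the H-H bond energy.
Σ(broken) = 1×815 + 1×341 + 4×402 + 1×D = 2764 + D
Σ(formed) = 1×341 + 6×402 + 1×633 = 3386
ΔH = Σ(broken) − Σ(formed) = (2764 + D) − (3386) = −622 + D
Setting this equal to −193 kJ gives D = 429 kJ/mol.

D(H-H) ≈ 429 kJ/mol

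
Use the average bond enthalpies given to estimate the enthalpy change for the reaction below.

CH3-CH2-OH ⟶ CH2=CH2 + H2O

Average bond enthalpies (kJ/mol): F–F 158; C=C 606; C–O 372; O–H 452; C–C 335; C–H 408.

Bonds broken (reactants):
  C–C: 1 × 335 = 335
  C–H: 5 × 408 = 2040
  C–O: 1 × 372 = 372
  O–H: 1 × 452 = 452
  Σ(broken) = 3199 kJ
Bonds formed (products):
  C–H: 4 × 408 = 1632
  C=C: 1 × 606 = 606
  O–H: 2 × 452 = 904
  Σ(formed) = 3142 kJ
ΔH = Σ(broken) − Σ(formed) = 3199 − 3142 = +57 kJ

ΔH ≈ +57 kJ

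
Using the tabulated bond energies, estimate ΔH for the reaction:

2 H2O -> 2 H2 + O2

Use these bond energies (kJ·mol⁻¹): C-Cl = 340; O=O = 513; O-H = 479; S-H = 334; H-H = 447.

ΔH ≈ +509 kJ

Bonds broken (reactants):
  O-H: 4 × 479 = 1916
  Σ(broken) = 1916 kJ
Bonds formed (products):
  H-H: 2 × 447 = 894
  O=O: 1 × 513 = 513
  Σ(formed) = 1407 kJ
ΔH = Σ(broken) − Σ(formed) = 1916 − 1407 = +509 kJ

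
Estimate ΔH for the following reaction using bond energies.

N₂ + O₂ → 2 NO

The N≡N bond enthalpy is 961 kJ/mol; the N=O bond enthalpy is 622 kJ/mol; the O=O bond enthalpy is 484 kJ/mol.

Bonds broken (reactants):
  N≡N: 1 × 961 = 961
  O=O: 1 × 484 = 484
  Σ(broken) = 1445 kJ
Bonds formed (products):
  N=O: 2 × 622 = 1244
  Σ(formed) = 1244 kJ
ΔH = Σ(broken) − Σ(formed) = 1445 − 1244 = +201 kJ

ΔH ≈ +201 kJ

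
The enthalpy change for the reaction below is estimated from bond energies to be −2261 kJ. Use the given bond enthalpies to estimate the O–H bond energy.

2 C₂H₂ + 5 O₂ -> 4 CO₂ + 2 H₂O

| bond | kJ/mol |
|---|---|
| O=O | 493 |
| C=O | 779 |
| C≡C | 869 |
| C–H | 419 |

D(O–H) ≈ 477 kJ/mol

Let D be the O–H bond energy.
Σ(broken) = 2×869 + 4×419 + 5×493 = 5879
Σ(formed) = 8×779 + 4×D = 6232 + 4D
ΔH = Σ(broken) − Σ(formed) = (5879) − (6232 + 4D) = −353 − 4D
Setting this equal to −2261 kJ gives 4D = 1908, so D = 477 kJ/mol.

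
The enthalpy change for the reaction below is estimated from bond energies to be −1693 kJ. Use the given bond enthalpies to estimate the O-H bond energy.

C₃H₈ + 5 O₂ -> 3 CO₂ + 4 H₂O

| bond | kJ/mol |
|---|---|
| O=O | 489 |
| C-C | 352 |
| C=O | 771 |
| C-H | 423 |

D(O-H) ≈ 450 kJ/mol

Let D be the O-H bond energy.
Σ(broken) = 2×352 + 8×423 + 5×489 = 6533
Σ(formed) = 6×771 + 8×D = 4626 + 8D
ΔH = Σ(broken) − Σ(formed) = (6533) − (4626 + 8D) = +1907 − 8D
Setting this equal to −1693 kJ gives 8D = 3600, so D = 450 kJ/mol.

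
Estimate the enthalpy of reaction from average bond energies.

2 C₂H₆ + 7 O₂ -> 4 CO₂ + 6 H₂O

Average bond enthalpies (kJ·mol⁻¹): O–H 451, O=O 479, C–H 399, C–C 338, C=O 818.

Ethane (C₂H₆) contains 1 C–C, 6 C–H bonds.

Bonds broken (reactants):
  C–C: 2 × 338 = 676
  C–H: 12 × 399 = 4788
  O=O: 7 × 479 = 3353
  Σ(broken) = 8817 kJ
Bonds formed (products):
  C=O: 8 × 818 = 6544
  O–H: 12 × 451 = 5412
  Σ(formed) = 11956 kJ
ΔH = Σ(broken) − Σ(formed) = 8817 − 11956 = −3139 kJ

ΔH ≈ −3139 kJ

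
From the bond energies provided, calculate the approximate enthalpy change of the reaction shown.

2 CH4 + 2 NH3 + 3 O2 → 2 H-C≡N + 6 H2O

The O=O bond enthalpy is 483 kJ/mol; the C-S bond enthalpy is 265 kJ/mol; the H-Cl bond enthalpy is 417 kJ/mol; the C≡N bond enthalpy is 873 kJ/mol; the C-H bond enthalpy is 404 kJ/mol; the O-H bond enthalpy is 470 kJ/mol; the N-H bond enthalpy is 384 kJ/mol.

Bonds broken (reactants):
  C-H: 8 × 404 = 3232
  N-H: 6 × 384 = 2304
  O=O: 3 × 483 = 1449
  Σ(broken) = 6985 kJ
Bonds formed (products):
  C≡N: 2 × 873 = 1746
  C-H: 2 × 404 = 808
  O-H: 12 × 470 = 5640
  Σ(formed) = 8194 kJ
ΔH = Σ(broken) − Σ(formed) = 6985 − 8194 = −1209 kJ

ΔH ≈ −1209 kJ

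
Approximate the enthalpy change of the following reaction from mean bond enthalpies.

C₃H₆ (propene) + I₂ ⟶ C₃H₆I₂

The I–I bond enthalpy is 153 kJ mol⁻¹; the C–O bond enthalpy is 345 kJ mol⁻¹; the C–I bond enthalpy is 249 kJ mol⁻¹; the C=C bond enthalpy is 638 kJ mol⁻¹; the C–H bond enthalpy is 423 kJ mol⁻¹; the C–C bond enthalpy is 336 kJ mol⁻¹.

Bonds broken (reactants):
  C–C: 1 × 336 = 336
  C–H: 6 × 423 = 2538
  C=C: 1 × 638 = 638
  I–I: 1 × 153 = 153
  Σ(broken) = 3665 kJ
Bonds formed (products):
  C–C: 2 × 336 = 672
  C–H: 6 × 423 = 2538
  C–I: 2 × 249 = 498
  Σ(formed) = 3708 kJ
ΔH = Σ(broken) − Σ(formed) = 3665 − 3708 = −43 kJ

ΔH ≈ −43 kJ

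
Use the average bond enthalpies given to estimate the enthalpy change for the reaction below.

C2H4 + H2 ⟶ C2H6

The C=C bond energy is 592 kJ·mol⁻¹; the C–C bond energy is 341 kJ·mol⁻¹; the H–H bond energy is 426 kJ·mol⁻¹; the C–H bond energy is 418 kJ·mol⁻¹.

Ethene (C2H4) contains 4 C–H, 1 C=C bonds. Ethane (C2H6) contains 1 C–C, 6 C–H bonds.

Bonds broken (reactants):
  C–H: 4 × 418 = 1672
  C=C: 1 × 592 = 592
  H–H: 1 × 426 = 426
  Σ(broken) = 2690 kJ
Bonds formed (products):
  C–C: 1 × 341 = 341
  C–H: 6 × 418 = 2508
  Σ(formed) = 2849 kJ
ΔH = Σ(broken) − Σ(formed) = 2690 − 2849 = −159 kJ

ΔH ≈ −159 kJ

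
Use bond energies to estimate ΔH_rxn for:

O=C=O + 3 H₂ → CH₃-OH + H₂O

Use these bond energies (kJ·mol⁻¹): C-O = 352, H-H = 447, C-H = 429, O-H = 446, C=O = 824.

ΔH ≈ +12 kJ

Bonds broken (reactants):
  C=O: 2 × 824 = 1648
  H-H: 3 × 447 = 1341
  Σ(broken) = 2989 kJ
Bonds formed (products):
  C-H: 3 × 429 = 1287
  C-O: 1 × 352 = 352
  O-H: 3 × 446 = 1338
  Σ(formed) = 2977 kJ
ΔH = Σ(broken) − Σ(formed) = 2989 − 2977 = +12 kJ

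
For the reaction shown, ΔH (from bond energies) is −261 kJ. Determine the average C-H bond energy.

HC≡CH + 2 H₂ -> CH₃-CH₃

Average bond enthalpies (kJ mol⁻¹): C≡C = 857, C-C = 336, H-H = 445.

Let D be the C-H bond energy.
Σ(broken) = 1×857 + 2×D + 2×445 = 1747 + 2D
Σ(formed) = 1×336 + 6×D = 336 + 6D
ΔH = Σ(broken) − Σ(formed) = (1747 + 2D) − (336 + 6D) = +1411 − 4D
Setting this equal to −261 kJ gives 4D = 1672, so D = 418 kJ/mol.

D(C-H) ≈ 418 kJ/mol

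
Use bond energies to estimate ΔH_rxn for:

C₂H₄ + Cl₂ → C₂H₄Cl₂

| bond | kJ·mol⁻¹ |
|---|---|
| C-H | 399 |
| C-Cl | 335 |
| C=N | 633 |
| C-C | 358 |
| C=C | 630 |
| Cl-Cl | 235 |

ΔH ≈ −163 kJ

Bonds broken (reactants):
  C-H: 4 × 399 = 1596
  C=C: 1 × 630 = 630
  Cl-Cl: 1 × 235 = 235
  Σ(broken) = 2461 kJ
Bonds formed (products):
  C-C: 1 × 358 = 358
  C-Cl: 2 × 335 = 670
  C-H: 4 × 399 = 1596
  Σ(formed) = 2624 kJ
ΔH = Σ(broken) − Σ(formed) = 2461 − 2624 = −163 kJ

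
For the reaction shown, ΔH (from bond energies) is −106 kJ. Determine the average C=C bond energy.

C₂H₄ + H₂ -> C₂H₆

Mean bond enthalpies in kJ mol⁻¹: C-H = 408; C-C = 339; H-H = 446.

D(C=C) ≈ 603 kJ/mol

Let D be the C=C bond energy.
Σ(broken) = 4×408 + 1×D + 1×446 = 2078 + D
Σ(formed) = 1×339 + 6×408 = 2787
ΔH = Σ(broken) − Σ(formed) = (2078 + D) − (2787) = −709 + D
Setting this equal to −106 kJ gives D = 603 kJ/mol.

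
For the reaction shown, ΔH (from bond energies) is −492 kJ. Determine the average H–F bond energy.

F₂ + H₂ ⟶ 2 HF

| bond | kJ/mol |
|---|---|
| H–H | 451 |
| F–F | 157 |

D(H–F) ≈ 550 kJ/mol

Let D be the H–F bond energy.
Σ(broken) = 1×157 + 1×451 = 608
Σ(formed) = 2×D = 2D
ΔH = Σ(broken) − Σ(formed) = (608) − (2D) = +608 − 2D
Setting this equal to −492 kJ gives 2D = 1100, so D = 550 kJ/mol.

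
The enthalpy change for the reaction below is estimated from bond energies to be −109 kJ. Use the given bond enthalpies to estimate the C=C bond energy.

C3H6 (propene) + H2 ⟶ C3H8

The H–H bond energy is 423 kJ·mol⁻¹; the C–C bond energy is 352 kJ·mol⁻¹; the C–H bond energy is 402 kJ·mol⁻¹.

Let D be the C=C bond energy.
Σ(broken) = 1×352 + 6×402 + 1×D + 1×423 = 3187 + D
Σ(formed) = 2×352 + 8×402 = 3920
ΔH = Σ(broken) − Σ(formed) = (3187 + D) − (3920) = −733 + D
Setting this equal to −109 kJ gives D = 624 kJ/mol.

D(C=C) ≈ 624 kJ/mol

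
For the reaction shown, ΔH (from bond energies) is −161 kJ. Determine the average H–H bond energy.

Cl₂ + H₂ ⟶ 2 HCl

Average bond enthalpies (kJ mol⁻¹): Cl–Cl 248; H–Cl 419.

D(H–H) ≈ 429 kJ/mol

Let D be the H–H bond energy.
Σ(broken) = 1×248 + 1×D = 248 + D
Σ(formed) = 2×419 = 838
ΔH = Σ(broken) − Σ(formed) = (248 + D) − (838) = −590 + D
Setting this equal to −161 kJ gives D = 429 kJ/mol.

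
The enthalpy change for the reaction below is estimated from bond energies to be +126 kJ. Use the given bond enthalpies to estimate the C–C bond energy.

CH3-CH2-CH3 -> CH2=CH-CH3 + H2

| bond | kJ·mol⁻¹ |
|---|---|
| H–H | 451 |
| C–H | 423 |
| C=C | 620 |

D(C–C) ≈ 351 kJ/mol

Let D be the C–C bond energy.
Σ(broken) = 2×D + 8×423 = 3384 + 2D
Σ(formed) = 1×D + 6×423 + 1×620 + 1×451 = 3609 + D
ΔH = Σ(broken) − Σ(formed) = (3384 + 2D) − (3609 + D) = −225 + D
Setting this equal to +126 kJ gives D = 351 kJ/mol.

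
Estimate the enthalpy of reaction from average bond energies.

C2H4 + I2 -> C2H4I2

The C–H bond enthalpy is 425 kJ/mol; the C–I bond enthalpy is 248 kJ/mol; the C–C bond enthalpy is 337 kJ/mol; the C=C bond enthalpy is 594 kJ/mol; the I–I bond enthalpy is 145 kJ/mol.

ΔH ≈ −94 kJ

Bonds broken (reactants):
  C–H: 4 × 425 = 1700
  C=C: 1 × 594 = 594
  I–I: 1 × 145 = 145
  Σ(broken) = 2439 kJ
Bonds formed (products):
  C–C: 1 × 337 = 337
  C–H: 4 × 425 = 1700
  C–I: 2 × 248 = 496
  Σ(formed) = 2533 kJ
ΔH = Σ(broken) − Σ(formed) = 2439 − 2533 = −94 kJ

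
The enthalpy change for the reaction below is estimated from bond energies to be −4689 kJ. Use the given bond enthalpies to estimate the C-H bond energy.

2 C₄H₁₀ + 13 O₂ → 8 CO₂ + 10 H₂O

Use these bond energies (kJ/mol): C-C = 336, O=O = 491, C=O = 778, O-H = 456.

Let D be the C-H bond energy.
Σ(broken) = 6×336 + 20×D + 13×491 = 8399 + 20D
Σ(formed) = 16×778 + 20×456 = 21568
ΔH = Σ(broken) − Σ(formed) = (8399 + 20D) − (21568) = −13169 + 20D
Setting this equal to −4689 kJ gives 20D = 8480, so D = 424 kJ/mol.

D(C-H) ≈ 424 kJ/mol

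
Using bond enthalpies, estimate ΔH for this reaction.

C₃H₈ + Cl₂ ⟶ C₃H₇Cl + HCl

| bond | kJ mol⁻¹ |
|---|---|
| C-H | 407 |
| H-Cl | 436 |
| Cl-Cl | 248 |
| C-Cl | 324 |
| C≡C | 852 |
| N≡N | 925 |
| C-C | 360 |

Bonds broken (reactants):
  C-C: 2 × 360 = 720
  C-H: 8 × 407 = 3256
  Cl-Cl: 1 × 248 = 248
  Σ(broken) = 4224 kJ
Bonds formed (products):
  C-C: 2 × 360 = 720
  C-Cl: 1 × 324 = 324
  C-H: 7 × 407 = 2849
  H-Cl: 1 × 436 = 436
  Σ(formed) = 4329 kJ
ΔH = Σ(broken) − Σ(formed) = 4224 − 4329 = −105 kJ

ΔH ≈ −105 kJ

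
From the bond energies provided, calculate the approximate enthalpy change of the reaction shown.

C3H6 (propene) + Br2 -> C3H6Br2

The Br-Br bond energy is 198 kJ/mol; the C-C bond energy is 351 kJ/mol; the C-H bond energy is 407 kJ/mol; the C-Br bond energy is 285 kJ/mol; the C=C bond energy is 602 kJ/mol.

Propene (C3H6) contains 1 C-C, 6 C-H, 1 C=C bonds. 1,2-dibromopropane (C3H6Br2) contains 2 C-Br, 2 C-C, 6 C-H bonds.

ΔH ≈ −121 kJ

Bonds broken (reactants):
  Br-Br: 1 × 198 = 198
  C-C: 1 × 351 = 351
  C-H: 6 × 407 = 2442
  C=C: 1 × 602 = 602
  Σ(broken) = 3593 kJ
Bonds formed (products):
  C-Br: 2 × 285 = 570
  C-C: 2 × 351 = 702
  C-H: 6 × 407 = 2442
  Σ(formed) = 3714 kJ
ΔH = Σ(broken) − Σ(formed) = 3593 − 3714 = −121 kJ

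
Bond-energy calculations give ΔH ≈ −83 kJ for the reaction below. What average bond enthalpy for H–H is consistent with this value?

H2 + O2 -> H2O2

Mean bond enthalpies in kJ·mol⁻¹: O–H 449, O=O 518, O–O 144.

D(H–H) ≈ 441 kJ/mol

Let D be the H–H bond energy.
Σ(broken) = 1×D + 1×518 = 518 + D
Σ(formed) = 2×449 + 1×144 = 1042
ΔH = Σ(broken) − Σ(formed) = (518 + D) − (1042) = −524 + D
Setting this equal to −83 kJ gives D = 441 kJ/mol.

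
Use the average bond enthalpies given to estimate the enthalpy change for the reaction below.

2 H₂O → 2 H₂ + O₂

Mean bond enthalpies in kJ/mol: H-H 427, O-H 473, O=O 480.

Bonds broken (reactants):
  O-H: 4 × 473 = 1892
  Σ(broken) = 1892 kJ
Bonds formed (products):
  H-H: 2 × 427 = 854
  O=O: 1 × 480 = 480
  Σ(formed) = 1334 kJ
ΔH = Σ(broken) − Σ(formed) = 1892 − 1334 = +558 kJ

ΔH ≈ +558 kJ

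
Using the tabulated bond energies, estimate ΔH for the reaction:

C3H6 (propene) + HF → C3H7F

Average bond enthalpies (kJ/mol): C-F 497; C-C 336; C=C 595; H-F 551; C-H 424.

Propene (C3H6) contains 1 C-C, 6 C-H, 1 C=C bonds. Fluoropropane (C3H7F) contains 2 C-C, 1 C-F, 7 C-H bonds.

ΔH ≈ −111 kJ

Bonds broken (reactants):
  C-C: 1 × 336 = 336
  C-H: 6 × 424 = 2544
  C=C: 1 × 595 = 595
  H-F: 1 × 551 = 551
  Σ(broken) = 4026 kJ
Bonds formed (products):
  C-C: 2 × 336 = 672
  C-F: 1 × 497 = 497
  C-H: 7 × 424 = 2968
  Σ(formed) = 4137 kJ
ΔH = Σ(broken) − Σ(formed) = 4026 − 4137 = −111 kJ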